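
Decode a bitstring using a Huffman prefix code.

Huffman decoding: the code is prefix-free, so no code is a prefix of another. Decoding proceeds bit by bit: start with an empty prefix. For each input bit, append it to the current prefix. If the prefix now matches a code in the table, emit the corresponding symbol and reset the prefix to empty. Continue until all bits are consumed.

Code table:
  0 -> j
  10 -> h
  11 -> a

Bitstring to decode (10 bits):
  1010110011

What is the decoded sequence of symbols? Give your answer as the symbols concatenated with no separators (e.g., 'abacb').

Answer: hhajja

Derivation:
Bit 0: prefix='1' (no match yet)
Bit 1: prefix='10' -> emit 'h', reset
Bit 2: prefix='1' (no match yet)
Bit 3: prefix='10' -> emit 'h', reset
Bit 4: prefix='1' (no match yet)
Bit 5: prefix='11' -> emit 'a', reset
Bit 6: prefix='0' -> emit 'j', reset
Bit 7: prefix='0' -> emit 'j', reset
Bit 8: prefix='1' (no match yet)
Bit 9: prefix='11' -> emit 'a', reset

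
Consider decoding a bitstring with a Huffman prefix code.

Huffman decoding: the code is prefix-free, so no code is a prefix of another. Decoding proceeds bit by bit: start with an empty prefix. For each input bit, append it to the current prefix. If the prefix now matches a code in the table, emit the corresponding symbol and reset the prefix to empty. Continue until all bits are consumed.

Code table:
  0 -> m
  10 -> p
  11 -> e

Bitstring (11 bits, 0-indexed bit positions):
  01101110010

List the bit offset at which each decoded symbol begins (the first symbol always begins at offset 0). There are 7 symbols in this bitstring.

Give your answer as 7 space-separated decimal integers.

Answer: 0 1 3 4 6 8 9

Derivation:
Bit 0: prefix='0' -> emit 'm', reset
Bit 1: prefix='1' (no match yet)
Bit 2: prefix='11' -> emit 'e', reset
Bit 3: prefix='0' -> emit 'm', reset
Bit 4: prefix='1' (no match yet)
Bit 5: prefix='11' -> emit 'e', reset
Bit 6: prefix='1' (no match yet)
Bit 7: prefix='10' -> emit 'p', reset
Bit 8: prefix='0' -> emit 'm', reset
Bit 9: prefix='1' (no match yet)
Bit 10: prefix='10' -> emit 'p', reset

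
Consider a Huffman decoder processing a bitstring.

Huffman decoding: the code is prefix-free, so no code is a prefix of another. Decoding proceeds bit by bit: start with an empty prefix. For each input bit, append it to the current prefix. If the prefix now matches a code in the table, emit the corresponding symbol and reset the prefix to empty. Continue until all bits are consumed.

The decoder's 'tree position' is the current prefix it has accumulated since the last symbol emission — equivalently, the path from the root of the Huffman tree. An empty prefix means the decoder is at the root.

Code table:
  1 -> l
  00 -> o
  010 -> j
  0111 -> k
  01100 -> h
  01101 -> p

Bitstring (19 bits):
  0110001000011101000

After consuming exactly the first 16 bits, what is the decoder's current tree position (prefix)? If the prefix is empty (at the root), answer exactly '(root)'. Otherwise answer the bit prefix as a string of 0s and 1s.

Answer: 01

Derivation:
Bit 0: prefix='0' (no match yet)
Bit 1: prefix='01' (no match yet)
Bit 2: prefix='011' (no match yet)
Bit 3: prefix='0110' (no match yet)
Bit 4: prefix='01100' -> emit 'h', reset
Bit 5: prefix='0' (no match yet)
Bit 6: prefix='01' (no match yet)
Bit 7: prefix='010' -> emit 'j', reset
Bit 8: prefix='0' (no match yet)
Bit 9: prefix='00' -> emit 'o', reset
Bit 10: prefix='0' (no match yet)
Bit 11: prefix='01' (no match yet)
Bit 12: prefix='011' (no match yet)
Bit 13: prefix='0111' -> emit 'k', reset
Bit 14: prefix='0' (no match yet)
Bit 15: prefix='01' (no match yet)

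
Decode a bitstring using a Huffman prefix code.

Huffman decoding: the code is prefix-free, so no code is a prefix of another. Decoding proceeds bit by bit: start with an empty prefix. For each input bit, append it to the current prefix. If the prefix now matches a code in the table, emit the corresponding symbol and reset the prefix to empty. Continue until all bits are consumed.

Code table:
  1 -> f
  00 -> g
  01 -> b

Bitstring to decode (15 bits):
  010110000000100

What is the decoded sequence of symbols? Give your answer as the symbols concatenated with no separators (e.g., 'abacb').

Answer: bbfgggbg

Derivation:
Bit 0: prefix='0' (no match yet)
Bit 1: prefix='01' -> emit 'b', reset
Bit 2: prefix='0' (no match yet)
Bit 3: prefix='01' -> emit 'b', reset
Bit 4: prefix='1' -> emit 'f', reset
Bit 5: prefix='0' (no match yet)
Bit 6: prefix='00' -> emit 'g', reset
Bit 7: prefix='0' (no match yet)
Bit 8: prefix='00' -> emit 'g', reset
Bit 9: prefix='0' (no match yet)
Bit 10: prefix='00' -> emit 'g', reset
Bit 11: prefix='0' (no match yet)
Bit 12: prefix='01' -> emit 'b', reset
Bit 13: prefix='0' (no match yet)
Bit 14: prefix='00' -> emit 'g', reset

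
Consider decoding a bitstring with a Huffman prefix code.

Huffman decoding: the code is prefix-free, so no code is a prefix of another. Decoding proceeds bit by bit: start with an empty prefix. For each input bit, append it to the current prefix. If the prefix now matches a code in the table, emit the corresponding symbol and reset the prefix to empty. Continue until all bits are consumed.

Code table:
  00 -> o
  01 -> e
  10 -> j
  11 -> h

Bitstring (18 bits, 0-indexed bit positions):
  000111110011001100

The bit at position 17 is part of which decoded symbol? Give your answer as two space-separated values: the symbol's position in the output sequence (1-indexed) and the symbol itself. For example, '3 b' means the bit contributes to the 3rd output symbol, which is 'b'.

Bit 0: prefix='0' (no match yet)
Bit 1: prefix='00' -> emit 'o', reset
Bit 2: prefix='0' (no match yet)
Bit 3: prefix='01' -> emit 'e', reset
Bit 4: prefix='1' (no match yet)
Bit 5: prefix='11' -> emit 'h', reset
Bit 6: prefix='1' (no match yet)
Bit 7: prefix='11' -> emit 'h', reset
Bit 8: prefix='0' (no match yet)
Bit 9: prefix='00' -> emit 'o', reset
Bit 10: prefix='1' (no match yet)
Bit 11: prefix='11' -> emit 'h', reset
Bit 12: prefix='0' (no match yet)
Bit 13: prefix='00' -> emit 'o', reset
Bit 14: prefix='1' (no match yet)
Bit 15: prefix='11' -> emit 'h', reset
Bit 16: prefix='0' (no match yet)
Bit 17: prefix='00' -> emit 'o', reset

Answer: 9 o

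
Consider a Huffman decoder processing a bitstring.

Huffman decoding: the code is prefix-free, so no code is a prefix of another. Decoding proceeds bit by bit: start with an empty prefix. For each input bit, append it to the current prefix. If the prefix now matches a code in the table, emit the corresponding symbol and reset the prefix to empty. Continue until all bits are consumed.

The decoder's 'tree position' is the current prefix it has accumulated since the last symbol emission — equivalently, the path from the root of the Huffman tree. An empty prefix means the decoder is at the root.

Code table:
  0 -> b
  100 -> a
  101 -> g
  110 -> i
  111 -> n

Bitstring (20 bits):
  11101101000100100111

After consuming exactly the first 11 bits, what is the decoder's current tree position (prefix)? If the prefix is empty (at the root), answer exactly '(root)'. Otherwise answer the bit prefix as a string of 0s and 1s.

Bit 0: prefix='1' (no match yet)
Bit 1: prefix='11' (no match yet)
Bit 2: prefix='111' -> emit 'n', reset
Bit 3: prefix='0' -> emit 'b', reset
Bit 4: prefix='1' (no match yet)
Bit 5: prefix='11' (no match yet)
Bit 6: prefix='110' -> emit 'i', reset
Bit 7: prefix='1' (no match yet)
Bit 8: prefix='10' (no match yet)
Bit 9: prefix='100' -> emit 'a', reset
Bit 10: prefix='0' -> emit 'b', reset

Answer: (root)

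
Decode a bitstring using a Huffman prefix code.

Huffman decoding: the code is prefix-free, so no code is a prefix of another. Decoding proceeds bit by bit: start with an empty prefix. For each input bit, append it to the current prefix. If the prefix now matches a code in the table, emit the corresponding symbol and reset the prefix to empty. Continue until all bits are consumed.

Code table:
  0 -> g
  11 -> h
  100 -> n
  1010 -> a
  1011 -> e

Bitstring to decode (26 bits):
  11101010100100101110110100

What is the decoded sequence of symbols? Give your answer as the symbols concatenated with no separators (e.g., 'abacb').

Bit 0: prefix='1' (no match yet)
Bit 1: prefix='11' -> emit 'h', reset
Bit 2: prefix='1' (no match yet)
Bit 3: prefix='10' (no match yet)
Bit 4: prefix='101' (no match yet)
Bit 5: prefix='1010' -> emit 'a', reset
Bit 6: prefix='1' (no match yet)
Bit 7: prefix='10' (no match yet)
Bit 8: prefix='101' (no match yet)
Bit 9: prefix='1010' -> emit 'a', reset
Bit 10: prefix='0' -> emit 'g', reset
Bit 11: prefix='1' (no match yet)
Bit 12: prefix='10' (no match yet)
Bit 13: prefix='100' -> emit 'n', reset
Bit 14: prefix='1' (no match yet)
Bit 15: prefix='10' (no match yet)
Bit 16: prefix='101' (no match yet)
Bit 17: prefix='1011' -> emit 'e', reset
Bit 18: prefix='1' (no match yet)
Bit 19: prefix='10' (no match yet)
Bit 20: prefix='101' (no match yet)
Bit 21: prefix='1011' -> emit 'e', reset
Bit 22: prefix='0' -> emit 'g', reset
Bit 23: prefix='1' (no match yet)
Bit 24: prefix='10' (no match yet)
Bit 25: prefix='100' -> emit 'n', reset

Answer: haagneegn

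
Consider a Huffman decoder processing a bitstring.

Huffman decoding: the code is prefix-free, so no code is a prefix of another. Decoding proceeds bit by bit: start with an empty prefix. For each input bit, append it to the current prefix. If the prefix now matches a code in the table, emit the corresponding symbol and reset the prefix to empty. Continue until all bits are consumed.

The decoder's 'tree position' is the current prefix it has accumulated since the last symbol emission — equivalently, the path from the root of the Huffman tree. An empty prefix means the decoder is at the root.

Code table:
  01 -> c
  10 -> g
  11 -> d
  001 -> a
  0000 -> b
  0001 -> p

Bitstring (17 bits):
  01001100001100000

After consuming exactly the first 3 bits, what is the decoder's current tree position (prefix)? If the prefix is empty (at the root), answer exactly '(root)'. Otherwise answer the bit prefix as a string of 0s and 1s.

Bit 0: prefix='0' (no match yet)
Bit 1: prefix='01' -> emit 'c', reset
Bit 2: prefix='0' (no match yet)

Answer: 0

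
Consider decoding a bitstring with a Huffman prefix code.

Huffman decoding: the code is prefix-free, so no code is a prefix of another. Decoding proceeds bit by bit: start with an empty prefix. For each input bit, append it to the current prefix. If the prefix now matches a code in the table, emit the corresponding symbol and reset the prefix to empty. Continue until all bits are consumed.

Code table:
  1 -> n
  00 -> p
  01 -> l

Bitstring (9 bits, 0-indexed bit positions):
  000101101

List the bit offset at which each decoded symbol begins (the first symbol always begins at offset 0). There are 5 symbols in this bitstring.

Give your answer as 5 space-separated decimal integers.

Answer: 0 2 4 6 7

Derivation:
Bit 0: prefix='0' (no match yet)
Bit 1: prefix='00' -> emit 'p', reset
Bit 2: prefix='0' (no match yet)
Bit 3: prefix='01' -> emit 'l', reset
Bit 4: prefix='0' (no match yet)
Bit 5: prefix='01' -> emit 'l', reset
Bit 6: prefix='1' -> emit 'n', reset
Bit 7: prefix='0' (no match yet)
Bit 8: prefix='01' -> emit 'l', reset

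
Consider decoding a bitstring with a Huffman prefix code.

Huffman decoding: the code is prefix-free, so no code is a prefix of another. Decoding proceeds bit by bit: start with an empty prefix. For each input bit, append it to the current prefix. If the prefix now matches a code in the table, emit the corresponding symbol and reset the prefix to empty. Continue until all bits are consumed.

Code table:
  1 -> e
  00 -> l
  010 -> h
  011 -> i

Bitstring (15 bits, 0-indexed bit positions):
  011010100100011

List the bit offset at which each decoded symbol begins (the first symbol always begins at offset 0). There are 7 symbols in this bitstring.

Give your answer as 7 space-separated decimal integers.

Bit 0: prefix='0' (no match yet)
Bit 1: prefix='01' (no match yet)
Bit 2: prefix='011' -> emit 'i', reset
Bit 3: prefix='0' (no match yet)
Bit 4: prefix='01' (no match yet)
Bit 5: prefix='010' -> emit 'h', reset
Bit 6: prefix='1' -> emit 'e', reset
Bit 7: prefix='0' (no match yet)
Bit 8: prefix='00' -> emit 'l', reset
Bit 9: prefix='1' -> emit 'e', reset
Bit 10: prefix='0' (no match yet)
Bit 11: prefix='00' -> emit 'l', reset
Bit 12: prefix='0' (no match yet)
Bit 13: prefix='01' (no match yet)
Bit 14: prefix='011' -> emit 'i', reset

Answer: 0 3 6 7 9 10 12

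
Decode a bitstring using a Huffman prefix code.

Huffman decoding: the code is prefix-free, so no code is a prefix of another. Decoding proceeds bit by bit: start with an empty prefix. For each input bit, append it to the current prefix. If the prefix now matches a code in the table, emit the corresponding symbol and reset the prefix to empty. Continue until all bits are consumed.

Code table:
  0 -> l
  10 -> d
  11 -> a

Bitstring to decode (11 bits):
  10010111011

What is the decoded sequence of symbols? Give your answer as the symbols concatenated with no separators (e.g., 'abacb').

Answer: dldada

Derivation:
Bit 0: prefix='1' (no match yet)
Bit 1: prefix='10' -> emit 'd', reset
Bit 2: prefix='0' -> emit 'l', reset
Bit 3: prefix='1' (no match yet)
Bit 4: prefix='10' -> emit 'd', reset
Bit 5: prefix='1' (no match yet)
Bit 6: prefix='11' -> emit 'a', reset
Bit 7: prefix='1' (no match yet)
Bit 8: prefix='10' -> emit 'd', reset
Bit 9: prefix='1' (no match yet)
Bit 10: prefix='11' -> emit 'a', reset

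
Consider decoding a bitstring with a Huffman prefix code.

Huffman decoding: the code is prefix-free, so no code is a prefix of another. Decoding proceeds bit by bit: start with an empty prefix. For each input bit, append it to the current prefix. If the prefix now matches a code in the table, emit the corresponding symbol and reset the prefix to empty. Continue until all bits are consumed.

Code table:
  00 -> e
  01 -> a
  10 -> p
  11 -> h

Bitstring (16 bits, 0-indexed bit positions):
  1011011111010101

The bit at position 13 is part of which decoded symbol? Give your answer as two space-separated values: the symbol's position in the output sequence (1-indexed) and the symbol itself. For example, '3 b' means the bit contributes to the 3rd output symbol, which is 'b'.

Bit 0: prefix='1' (no match yet)
Bit 1: prefix='10' -> emit 'p', reset
Bit 2: prefix='1' (no match yet)
Bit 3: prefix='11' -> emit 'h', reset
Bit 4: prefix='0' (no match yet)
Bit 5: prefix='01' -> emit 'a', reset
Bit 6: prefix='1' (no match yet)
Bit 7: prefix='11' -> emit 'h', reset
Bit 8: prefix='1' (no match yet)
Bit 9: prefix='11' -> emit 'h', reset
Bit 10: prefix='0' (no match yet)
Bit 11: prefix='01' -> emit 'a', reset
Bit 12: prefix='0' (no match yet)
Bit 13: prefix='01' -> emit 'a', reset
Bit 14: prefix='0' (no match yet)
Bit 15: prefix='01' -> emit 'a', reset

Answer: 7 a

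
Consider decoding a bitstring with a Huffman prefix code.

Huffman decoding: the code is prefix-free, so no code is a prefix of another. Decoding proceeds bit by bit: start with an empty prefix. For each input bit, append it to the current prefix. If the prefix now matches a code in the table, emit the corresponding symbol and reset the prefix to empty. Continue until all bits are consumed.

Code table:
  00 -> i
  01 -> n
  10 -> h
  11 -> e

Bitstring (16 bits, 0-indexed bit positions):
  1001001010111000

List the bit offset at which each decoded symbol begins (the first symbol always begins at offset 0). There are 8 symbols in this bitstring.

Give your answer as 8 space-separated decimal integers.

Answer: 0 2 4 6 8 10 12 14

Derivation:
Bit 0: prefix='1' (no match yet)
Bit 1: prefix='10' -> emit 'h', reset
Bit 2: prefix='0' (no match yet)
Bit 3: prefix='01' -> emit 'n', reset
Bit 4: prefix='0' (no match yet)
Bit 5: prefix='00' -> emit 'i', reset
Bit 6: prefix='1' (no match yet)
Bit 7: prefix='10' -> emit 'h', reset
Bit 8: prefix='1' (no match yet)
Bit 9: prefix='10' -> emit 'h', reset
Bit 10: prefix='1' (no match yet)
Bit 11: prefix='11' -> emit 'e', reset
Bit 12: prefix='1' (no match yet)
Bit 13: prefix='10' -> emit 'h', reset
Bit 14: prefix='0' (no match yet)
Bit 15: prefix='00' -> emit 'i', reset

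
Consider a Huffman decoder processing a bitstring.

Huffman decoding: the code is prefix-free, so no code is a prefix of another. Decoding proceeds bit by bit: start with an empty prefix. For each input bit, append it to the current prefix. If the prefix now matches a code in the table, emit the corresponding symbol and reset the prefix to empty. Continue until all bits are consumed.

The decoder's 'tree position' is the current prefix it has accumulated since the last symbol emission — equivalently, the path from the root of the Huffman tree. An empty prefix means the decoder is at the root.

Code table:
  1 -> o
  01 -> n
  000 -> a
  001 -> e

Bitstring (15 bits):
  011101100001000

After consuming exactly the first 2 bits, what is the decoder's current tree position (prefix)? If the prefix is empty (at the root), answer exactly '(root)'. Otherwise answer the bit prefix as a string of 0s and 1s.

Answer: (root)

Derivation:
Bit 0: prefix='0' (no match yet)
Bit 1: prefix='01' -> emit 'n', reset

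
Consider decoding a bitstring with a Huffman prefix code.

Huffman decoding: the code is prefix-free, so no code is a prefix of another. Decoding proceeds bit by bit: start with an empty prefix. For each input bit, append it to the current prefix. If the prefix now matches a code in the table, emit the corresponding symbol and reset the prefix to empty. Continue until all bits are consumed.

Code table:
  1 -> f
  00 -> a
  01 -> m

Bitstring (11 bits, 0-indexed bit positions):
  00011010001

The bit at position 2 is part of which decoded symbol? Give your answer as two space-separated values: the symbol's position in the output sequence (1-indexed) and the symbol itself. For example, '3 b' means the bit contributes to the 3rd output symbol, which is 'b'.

Bit 0: prefix='0' (no match yet)
Bit 1: prefix='00' -> emit 'a', reset
Bit 2: prefix='0' (no match yet)
Bit 3: prefix='01' -> emit 'm', reset
Bit 4: prefix='1' -> emit 'f', reset
Bit 5: prefix='0' (no match yet)
Bit 6: prefix='01' -> emit 'm', reset

Answer: 2 m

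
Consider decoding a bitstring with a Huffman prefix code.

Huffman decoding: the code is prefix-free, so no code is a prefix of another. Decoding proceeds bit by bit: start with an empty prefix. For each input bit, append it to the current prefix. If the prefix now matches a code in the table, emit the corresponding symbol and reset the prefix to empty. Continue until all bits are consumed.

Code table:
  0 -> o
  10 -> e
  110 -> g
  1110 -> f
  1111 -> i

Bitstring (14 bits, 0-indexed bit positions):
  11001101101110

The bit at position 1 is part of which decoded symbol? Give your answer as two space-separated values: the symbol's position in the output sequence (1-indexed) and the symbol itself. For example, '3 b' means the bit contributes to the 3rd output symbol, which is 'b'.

Bit 0: prefix='1' (no match yet)
Bit 1: prefix='11' (no match yet)
Bit 2: prefix='110' -> emit 'g', reset
Bit 3: prefix='0' -> emit 'o', reset
Bit 4: prefix='1' (no match yet)
Bit 5: prefix='11' (no match yet)

Answer: 1 g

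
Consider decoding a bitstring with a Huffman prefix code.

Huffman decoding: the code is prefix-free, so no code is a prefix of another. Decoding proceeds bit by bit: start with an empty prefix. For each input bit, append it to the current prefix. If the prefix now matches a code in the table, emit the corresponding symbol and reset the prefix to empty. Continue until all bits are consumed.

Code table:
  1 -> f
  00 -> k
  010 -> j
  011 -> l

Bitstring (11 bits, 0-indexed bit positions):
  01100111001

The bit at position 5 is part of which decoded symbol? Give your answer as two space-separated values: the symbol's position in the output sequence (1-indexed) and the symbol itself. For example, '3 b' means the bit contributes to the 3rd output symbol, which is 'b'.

Answer: 3 f

Derivation:
Bit 0: prefix='0' (no match yet)
Bit 1: prefix='01' (no match yet)
Bit 2: prefix='011' -> emit 'l', reset
Bit 3: prefix='0' (no match yet)
Bit 4: prefix='00' -> emit 'k', reset
Bit 5: prefix='1' -> emit 'f', reset
Bit 6: prefix='1' -> emit 'f', reset
Bit 7: prefix='1' -> emit 'f', reset
Bit 8: prefix='0' (no match yet)
Bit 9: prefix='00' -> emit 'k', reset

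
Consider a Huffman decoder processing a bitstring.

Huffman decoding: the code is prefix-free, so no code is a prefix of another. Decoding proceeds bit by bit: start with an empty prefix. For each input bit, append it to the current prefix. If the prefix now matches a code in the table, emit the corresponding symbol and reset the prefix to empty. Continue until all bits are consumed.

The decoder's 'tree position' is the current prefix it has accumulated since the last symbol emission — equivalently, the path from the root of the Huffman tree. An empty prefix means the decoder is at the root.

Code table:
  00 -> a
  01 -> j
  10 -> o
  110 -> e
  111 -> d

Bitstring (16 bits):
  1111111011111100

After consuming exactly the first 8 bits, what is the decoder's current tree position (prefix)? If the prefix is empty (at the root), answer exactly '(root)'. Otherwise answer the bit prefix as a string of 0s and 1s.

Bit 0: prefix='1' (no match yet)
Bit 1: prefix='11' (no match yet)
Bit 2: prefix='111' -> emit 'd', reset
Bit 3: prefix='1' (no match yet)
Bit 4: prefix='11' (no match yet)
Bit 5: prefix='111' -> emit 'd', reset
Bit 6: prefix='1' (no match yet)
Bit 7: prefix='10' -> emit 'o', reset

Answer: (root)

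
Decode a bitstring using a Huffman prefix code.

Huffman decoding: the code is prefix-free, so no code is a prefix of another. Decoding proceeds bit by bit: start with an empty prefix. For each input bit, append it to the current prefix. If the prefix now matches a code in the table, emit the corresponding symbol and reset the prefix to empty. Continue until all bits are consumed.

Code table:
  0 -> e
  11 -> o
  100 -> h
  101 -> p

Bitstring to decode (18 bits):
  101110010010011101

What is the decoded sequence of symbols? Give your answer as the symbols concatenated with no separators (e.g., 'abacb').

Bit 0: prefix='1' (no match yet)
Bit 1: prefix='10' (no match yet)
Bit 2: prefix='101' -> emit 'p', reset
Bit 3: prefix='1' (no match yet)
Bit 4: prefix='11' -> emit 'o', reset
Bit 5: prefix='0' -> emit 'e', reset
Bit 6: prefix='0' -> emit 'e', reset
Bit 7: prefix='1' (no match yet)
Bit 8: prefix='10' (no match yet)
Bit 9: prefix='100' -> emit 'h', reset
Bit 10: prefix='1' (no match yet)
Bit 11: prefix='10' (no match yet)
Bit 12: prefix='100' -> emit 'h', reset
Bit 13: prefix='1' (no match yet)
Bit 14: prefix='11' -> emit 'o', reset
Bit 15: prefix='1' (no match yet)
Bit 16: prefix='10' (no match yet)
Bit 17: prefix='101' -> emit 'p', reset

Answer: poeehhop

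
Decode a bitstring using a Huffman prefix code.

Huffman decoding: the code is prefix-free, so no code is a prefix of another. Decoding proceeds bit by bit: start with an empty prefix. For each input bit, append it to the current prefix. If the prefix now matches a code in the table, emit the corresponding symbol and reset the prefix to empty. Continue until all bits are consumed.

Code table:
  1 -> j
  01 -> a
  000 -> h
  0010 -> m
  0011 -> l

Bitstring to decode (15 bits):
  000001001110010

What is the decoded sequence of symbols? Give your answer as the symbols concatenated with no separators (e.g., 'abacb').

Answer: hmajjm

Derivation:
Bit 0: prefix='0' (no match yet)
Bit 1: prefix='00' (no match yet)
Bit 2: prefix='000' -> emit 'h', reset
Bit 3: prefix='0' (no match yet)
Bit 4: prefix='00' (no match yet)
Bit 5: prefix='001' (no match yet)
Bit 6: prefix='0010' -> emit 'm', reset
Bit 7: prefix='0' (no match yet)
Bit 8: prefix='01' -> emit 'a', reset
Bit 9: prefix='1' -> emit 'j', reset
Bit 10: prefix='1' -> emit 'j', reset
Bit 11: prefix='0' (no match yet)
Bit 12: prefix='00' (no match yet)
Bit 13: prefix='001' (no match yet)
Bit 14: prefix='0010' -> emit 'm', reset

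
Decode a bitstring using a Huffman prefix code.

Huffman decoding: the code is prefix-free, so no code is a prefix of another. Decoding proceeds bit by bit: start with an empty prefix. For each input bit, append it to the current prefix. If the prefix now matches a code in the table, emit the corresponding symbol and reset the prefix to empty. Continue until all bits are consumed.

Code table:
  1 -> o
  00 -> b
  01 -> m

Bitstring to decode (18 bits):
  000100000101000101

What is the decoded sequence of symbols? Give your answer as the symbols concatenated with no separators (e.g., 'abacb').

Answer: bmbbmmbmm

Derivation:
Bit 0: prefix='0' (no match yet)
Bit 1: prefix='00' -> emit 'b', reset
Bit 2: prefix='0' (no match yet)
Bit 3: prefix='01' -> emit 'm', reset
Bit 4: prefix='0' (no match yet)
Bit 5: prefix='00' -> emit 'b', reset
Bit 6: prefix='0' (no match yet)
Bit 7: prefix='00' -> emit 'b', reset
Bit 8: prefix='0' (no match yet)
Bit 9: prefix='01' -> emit 'm', reset
Bit 10: prefix='0' (no match yet)
Bit 11: prefix='01' -> emit 'm', reset
Bit 12: prefix='0' (no match yet)
Bit 13: prefix='00' -> emit 'b', reset
Bit 14: prefix='0' (no match yet)
Bit 15: prefix='01' -> emit 'm', reset
Bit 16: prefix='0' (no match yet)
Bit 17: prefix='01' -> emit 'm', reset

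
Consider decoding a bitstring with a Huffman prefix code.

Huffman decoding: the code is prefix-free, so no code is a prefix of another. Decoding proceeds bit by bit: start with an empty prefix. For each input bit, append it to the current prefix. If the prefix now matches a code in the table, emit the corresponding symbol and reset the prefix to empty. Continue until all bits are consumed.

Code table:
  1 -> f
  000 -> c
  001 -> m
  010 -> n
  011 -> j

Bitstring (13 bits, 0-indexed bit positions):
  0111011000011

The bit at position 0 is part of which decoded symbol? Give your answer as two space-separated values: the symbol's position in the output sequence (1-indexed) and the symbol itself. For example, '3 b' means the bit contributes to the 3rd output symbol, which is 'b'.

Bit 0: prefix='0' (no match yet)
Bit 1: prefix='01' (no match yet)
Bit 2: prefix='011' -> emit 'j', reset
Bit 3: prefix='1' -> emit 'f', reset
Bit 4: prefix='0' (no match yet)

Answer: 1 j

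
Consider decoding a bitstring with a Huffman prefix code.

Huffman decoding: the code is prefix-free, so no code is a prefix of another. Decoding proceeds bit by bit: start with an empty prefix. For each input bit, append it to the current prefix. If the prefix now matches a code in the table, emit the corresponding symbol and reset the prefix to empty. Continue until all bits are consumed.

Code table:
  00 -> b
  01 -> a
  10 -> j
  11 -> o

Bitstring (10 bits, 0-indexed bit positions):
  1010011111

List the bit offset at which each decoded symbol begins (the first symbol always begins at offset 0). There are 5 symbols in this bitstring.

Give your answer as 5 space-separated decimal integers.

Bit 0: prefix='1' (no match yet)
Bit 1: prefix='10' -> emit 'j', reset
Bit 2: prefix='1' (no match yet)
Bit 3: prefix='10' -> emit 'j', reset
Bit 4: prefix='0' (no match yet)
Bit 5: prefix='01' -> emit 'a', reset
Bit 6: prefix='1' (no match yet)
Bit 7: prefix='11' -> emit 'o', reset
Bit 8: prefix='1' (no match yet)
Bit 9: prefix='11' -> emit 'o', reset

Answer: 0 2 4 6 8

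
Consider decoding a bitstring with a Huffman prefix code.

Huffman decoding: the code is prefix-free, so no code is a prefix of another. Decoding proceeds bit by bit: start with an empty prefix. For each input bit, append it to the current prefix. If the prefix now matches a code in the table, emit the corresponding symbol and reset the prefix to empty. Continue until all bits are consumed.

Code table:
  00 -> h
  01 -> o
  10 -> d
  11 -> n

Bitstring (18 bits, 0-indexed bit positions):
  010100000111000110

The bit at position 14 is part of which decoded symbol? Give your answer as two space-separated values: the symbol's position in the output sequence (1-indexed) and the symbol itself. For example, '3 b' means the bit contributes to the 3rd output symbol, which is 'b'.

Bit 0: prefix='0' (no match yet)
Bit 1: prefix='01' -> emit 'o', reset
Bit 2: prefix='0' (no match yet)
Bit 3: prefix='01' -> emit 'o', reset
Bit 4: prefix='0' (no match yet)
Bit 5: prefix='00' -> emit 'h', reset
Bit 6: prefix='0' (no match yet)
Bit 7: prefix='00' -> emit 'h', reset
Bit 8: prefix='0' (no match yet)
Bit 9: prefix='01' -> emit 'o', reset
Bit 10: prefix='1' (no match yet)
Bit 11: prefix='11' -> emit 'n', reset
Bit 12: prefix='0' (no match yet)
Bit 13: prefix='00' -> emit 'h', reset
Bit 14: prefix='0' (no match yet)
Bit 15: prefix='01' -> emit 'o', reset
Bit 16: prefix='1' (no match yet)
Bit 17: prefix='10' -> emit 'd', reset

Answer: 8 o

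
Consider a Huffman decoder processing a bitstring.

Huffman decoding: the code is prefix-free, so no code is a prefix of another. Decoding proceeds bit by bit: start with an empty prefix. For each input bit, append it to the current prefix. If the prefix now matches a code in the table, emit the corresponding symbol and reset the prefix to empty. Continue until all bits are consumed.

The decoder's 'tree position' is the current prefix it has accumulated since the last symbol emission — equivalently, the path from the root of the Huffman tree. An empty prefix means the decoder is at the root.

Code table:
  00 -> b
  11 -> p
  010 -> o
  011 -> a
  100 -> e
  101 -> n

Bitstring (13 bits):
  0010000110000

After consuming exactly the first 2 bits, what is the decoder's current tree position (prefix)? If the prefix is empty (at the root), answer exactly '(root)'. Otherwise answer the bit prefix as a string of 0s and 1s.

Bit 0: prefix='0' (no match yet)
Bit 1: prefix='00' -> emit 'b', reset

Answer: (root)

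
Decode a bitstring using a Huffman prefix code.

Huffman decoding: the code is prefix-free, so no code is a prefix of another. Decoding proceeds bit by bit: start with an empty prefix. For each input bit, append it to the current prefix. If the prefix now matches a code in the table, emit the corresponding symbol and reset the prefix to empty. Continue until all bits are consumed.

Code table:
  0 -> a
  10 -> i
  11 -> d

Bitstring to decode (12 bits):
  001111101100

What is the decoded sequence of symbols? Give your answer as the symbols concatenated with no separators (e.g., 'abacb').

Bit 0: prefix='0' -> emit 'a', reset
Bit 1: prefix='0' -> emit 'a', reset
Bit 2: prefix='1' (no match yet)
Bit 3: prefix='11' -> emit 'd', reset
Bit 4: prefix='1' (no match yet)
Bit 5: prefix='11' -> emit 'd', reset
Bit 6: prefix='1' (no match yet)
Bit 7: prefix='10' -> emit 'i', reset
Bit 8: prefix='1' (no match yet)
Bit 9: prefix='11' -> emit 'd', reset
Bit 10: prefix='0' -> emit 'a', reset
Bit 11: prefix='0' -> emit 'a', reset

Answer: aaddidaa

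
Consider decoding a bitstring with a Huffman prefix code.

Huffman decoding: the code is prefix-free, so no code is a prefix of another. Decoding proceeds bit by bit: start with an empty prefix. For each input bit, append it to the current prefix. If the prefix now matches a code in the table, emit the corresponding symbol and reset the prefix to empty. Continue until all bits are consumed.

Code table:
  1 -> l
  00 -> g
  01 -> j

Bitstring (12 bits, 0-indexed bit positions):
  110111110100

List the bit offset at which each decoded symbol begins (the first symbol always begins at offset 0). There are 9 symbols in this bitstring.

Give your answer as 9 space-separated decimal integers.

Bit 0: prefix='1' -> emit 'l', reset
Bit 1: prefix='1' -> emit 'l', reset
Bit 2: prefix='0' (no match yet)
Bit 3: prefix='01' -> emit 'j', reset
Bit 4: prefix='1' -> emit 'l', reset
Bit 5: prefix='1' -> emit 'l', reset
Bit 6: prefix='1' -> emit 'l', reset
Bit 7: prefix='1' -> emit 'l', reset
Bit 8: prefix='0' (no match yet)
Bit 9: prefix='01' -> emit 'j', reset
Bit 10: prefix='0' (no match yet)
Bit 11: prefix='00' -> emit 'g', reset

Answer: 0 1 2 4 5 6 7 8 10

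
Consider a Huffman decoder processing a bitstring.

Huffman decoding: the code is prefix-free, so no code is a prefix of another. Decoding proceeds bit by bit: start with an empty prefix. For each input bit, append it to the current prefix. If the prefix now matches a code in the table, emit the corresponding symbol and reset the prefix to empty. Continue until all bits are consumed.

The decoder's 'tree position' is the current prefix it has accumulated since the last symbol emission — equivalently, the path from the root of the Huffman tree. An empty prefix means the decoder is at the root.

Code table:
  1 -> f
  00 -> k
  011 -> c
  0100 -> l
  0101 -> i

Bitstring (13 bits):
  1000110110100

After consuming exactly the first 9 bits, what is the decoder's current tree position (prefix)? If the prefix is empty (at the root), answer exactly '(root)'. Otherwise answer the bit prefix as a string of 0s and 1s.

Bit 0: prefix='1' -> emit 'f', reset
Bit 1: prefix='0' (no match yet)
Bit 2: prefix='00' -> emit 'k', reset
Bit 3: prefix='0' (no match yet)
Bit 4: prefix='01' (no match yet)
Bit 5: prefix='011' -> emit 'c', reset
Bit 6: prefix='0' (no match yet)
Bit 7: prefix='01' (no match yet)
Bit 8: prefix='011' -> emit 'c', reset

Answer: (root)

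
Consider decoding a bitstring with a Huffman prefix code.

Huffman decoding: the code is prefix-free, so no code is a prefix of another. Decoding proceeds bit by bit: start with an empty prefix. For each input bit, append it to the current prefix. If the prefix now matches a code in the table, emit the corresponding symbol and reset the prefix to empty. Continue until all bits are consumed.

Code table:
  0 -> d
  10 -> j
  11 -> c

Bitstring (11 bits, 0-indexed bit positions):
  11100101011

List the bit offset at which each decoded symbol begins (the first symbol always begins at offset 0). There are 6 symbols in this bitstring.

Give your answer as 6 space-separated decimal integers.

Bit 0: prefix='1' (no match yet)
Bit 1: prefix='11' -> emit 'c', reset
Bit 2: prefix='1' (no match yet)
Bit 3: prefix='10' -> emit 'j', reset
Bit 4: prefix='0' -> emit 'd', reset
Bit 5: prefix='1' (no match yet)
Bit 6: prefix='10' -> emit 'j', reset
Bit 7: prefix='1' (no match yet)
Bit 8: prefix='10' -> emit 'j', reset
Bit 9: prefix='1' (no match yet)
Bit 10: prefix='11' -> emit 'c', reset

Answer: 0 2 4 5 7 9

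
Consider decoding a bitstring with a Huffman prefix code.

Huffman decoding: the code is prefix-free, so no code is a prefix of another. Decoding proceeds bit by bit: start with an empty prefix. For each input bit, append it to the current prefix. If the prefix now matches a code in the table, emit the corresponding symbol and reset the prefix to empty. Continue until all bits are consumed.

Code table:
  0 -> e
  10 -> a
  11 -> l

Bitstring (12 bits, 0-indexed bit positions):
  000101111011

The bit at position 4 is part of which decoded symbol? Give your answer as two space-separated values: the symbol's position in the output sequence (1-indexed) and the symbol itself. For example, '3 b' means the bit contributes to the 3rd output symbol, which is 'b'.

Bit 0: prefix='0' -> emit 'e', reset
Bit 1: prefix='0' -> emit 'e', reset
Bit 2: prefix='0' -> emit 'e', reset
Bit 3: prefix='1' (no match yet)
Bit 4: prefix='10' -> emit 'a', reset
Bit 5: prefix='1' (no match yet)
Bit 6: prefix='11' -> emit 'l', reset
Bit 7: prefix='1' (no match yet)
Bit 8: prefix='11' -> emit 'l', reset

Answer: 4 a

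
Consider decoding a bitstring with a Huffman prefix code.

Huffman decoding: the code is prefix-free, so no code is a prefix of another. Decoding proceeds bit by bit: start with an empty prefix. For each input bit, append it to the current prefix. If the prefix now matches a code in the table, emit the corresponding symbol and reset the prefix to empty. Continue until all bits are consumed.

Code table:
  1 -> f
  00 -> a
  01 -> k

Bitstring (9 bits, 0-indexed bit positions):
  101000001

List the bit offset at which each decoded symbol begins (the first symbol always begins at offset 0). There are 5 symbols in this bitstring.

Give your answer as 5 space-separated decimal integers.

Answer: 0 1 3 5 7

Derivation:
Bit 0: prefix='1' -> emit 'f', reset
Bit 1: prefix='0' (no match yet)
Bit 2: prefix='01' -> emit 'k', reset
Bit 3: prefix='0' (no match yet)
Bit 4: prefix='00' -> emit 'a', reset
Bit 5: prefix='0' (no match yet)
Bit 6: prefix='00' -> emit 'a', reset
Bit 7: prefix='0' (no match yet)
Bit 8: prefix='01' -> emit 'k', reset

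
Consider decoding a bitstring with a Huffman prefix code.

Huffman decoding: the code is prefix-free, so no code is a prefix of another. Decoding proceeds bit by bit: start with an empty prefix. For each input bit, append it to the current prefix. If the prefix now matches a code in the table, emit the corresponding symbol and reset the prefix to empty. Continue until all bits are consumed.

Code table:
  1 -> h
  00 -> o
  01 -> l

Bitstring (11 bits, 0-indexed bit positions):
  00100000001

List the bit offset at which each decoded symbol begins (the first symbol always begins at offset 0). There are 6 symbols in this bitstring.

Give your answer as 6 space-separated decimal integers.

Answer: 0 2 3 5 7 9

Derivation:
Bit 0: prefix='0' (no match yet)
Bit 1: prefix='00' -> emit 'o', reset
Bit 2: prefix='1' -> emit 'h', reset
Bit 3: prefix='0' (no match yet)
Bit 4: prefix='00' -> emit 'o', reset
Bit 5: prefix='0' (no match yet)
Bit 6: prefix='00' -> emit 'o', reset
Bit 7: prefix='0' (no match yet)
Bit 8: prefix='00' -> emit 'o', reset
Bit 9: prefix='0' (no match yet)
Bit 10: prefix='01' -> emit 'l', reset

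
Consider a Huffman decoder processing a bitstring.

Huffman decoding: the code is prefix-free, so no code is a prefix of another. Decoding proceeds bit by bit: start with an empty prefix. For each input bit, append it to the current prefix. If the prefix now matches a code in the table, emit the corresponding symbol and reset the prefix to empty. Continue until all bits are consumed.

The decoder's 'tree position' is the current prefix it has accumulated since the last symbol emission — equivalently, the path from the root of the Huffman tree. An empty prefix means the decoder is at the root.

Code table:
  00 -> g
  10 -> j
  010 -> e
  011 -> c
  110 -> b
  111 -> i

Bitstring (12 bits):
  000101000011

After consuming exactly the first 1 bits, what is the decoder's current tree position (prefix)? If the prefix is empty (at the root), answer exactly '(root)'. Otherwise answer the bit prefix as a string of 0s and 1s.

Answer: 0

Derivation:
Bit 0: prefix='0' (no match yet)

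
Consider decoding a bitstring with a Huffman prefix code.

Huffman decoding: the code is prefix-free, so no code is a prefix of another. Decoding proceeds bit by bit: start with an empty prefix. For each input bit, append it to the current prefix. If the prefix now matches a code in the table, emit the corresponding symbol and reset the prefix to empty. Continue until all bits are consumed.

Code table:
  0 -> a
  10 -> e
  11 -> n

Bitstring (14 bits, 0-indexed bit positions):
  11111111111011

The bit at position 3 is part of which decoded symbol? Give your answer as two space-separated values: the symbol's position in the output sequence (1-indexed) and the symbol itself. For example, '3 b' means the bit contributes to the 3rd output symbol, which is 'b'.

Bit 0: prefix='1' (no match yet)
Bit 1: prefix='11' -> emit 'n', reset
Bit 2: prefix='1' (no match yet)
Bit 3: prefix='11' -> emit 'n', reset
Bit 4: prefix='1' (no match yet)
Bit 5: prefix='11' -> emit 'n', reset
Bit 6: prefix='1' (no match yet)
Bit 7: prefix='11' -> emit 'n', reset

Answer: 2 n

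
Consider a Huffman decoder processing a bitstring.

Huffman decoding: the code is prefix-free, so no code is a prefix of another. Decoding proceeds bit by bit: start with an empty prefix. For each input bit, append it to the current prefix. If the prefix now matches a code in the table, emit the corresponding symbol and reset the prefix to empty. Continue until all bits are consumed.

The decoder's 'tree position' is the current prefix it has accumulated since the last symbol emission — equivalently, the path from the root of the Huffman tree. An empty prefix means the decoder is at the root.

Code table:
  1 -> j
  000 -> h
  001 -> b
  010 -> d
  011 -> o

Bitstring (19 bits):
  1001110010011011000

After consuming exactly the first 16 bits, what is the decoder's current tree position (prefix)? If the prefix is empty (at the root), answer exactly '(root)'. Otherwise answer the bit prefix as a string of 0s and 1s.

Bit 0: prefix='1' -> emit 'j', reset
Bit 1: prefix='0' (no match yet)
Bit 2: prefix='00' (no match yet)
Bit 3: prefix='001' -> emit 'b', reset
Bit 4: prefix='1' -> emit 'j', reset
Bit 5: prefix='1' -> emit 'j', reset
Bit 6: prefix='0' (no match yet)
Bit 7: prefix='00' (no match yet)
Bit 8: prefix='001' -> emit 'b', reset
Bit 9: prefix='0' (no match yet)
Bit 10: prefix='00' (no match yet)
Bit 11: prefix='001' -> emit 'b', reset
Bit 12: prefix='1' -> emit 'j', reset
Bit 13: prefix='0' (no match yet)
Bit 14: prefix='01' (no match yet)
Bit 15: prefix='011' -> emit 'o', reset

Answer: (root)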